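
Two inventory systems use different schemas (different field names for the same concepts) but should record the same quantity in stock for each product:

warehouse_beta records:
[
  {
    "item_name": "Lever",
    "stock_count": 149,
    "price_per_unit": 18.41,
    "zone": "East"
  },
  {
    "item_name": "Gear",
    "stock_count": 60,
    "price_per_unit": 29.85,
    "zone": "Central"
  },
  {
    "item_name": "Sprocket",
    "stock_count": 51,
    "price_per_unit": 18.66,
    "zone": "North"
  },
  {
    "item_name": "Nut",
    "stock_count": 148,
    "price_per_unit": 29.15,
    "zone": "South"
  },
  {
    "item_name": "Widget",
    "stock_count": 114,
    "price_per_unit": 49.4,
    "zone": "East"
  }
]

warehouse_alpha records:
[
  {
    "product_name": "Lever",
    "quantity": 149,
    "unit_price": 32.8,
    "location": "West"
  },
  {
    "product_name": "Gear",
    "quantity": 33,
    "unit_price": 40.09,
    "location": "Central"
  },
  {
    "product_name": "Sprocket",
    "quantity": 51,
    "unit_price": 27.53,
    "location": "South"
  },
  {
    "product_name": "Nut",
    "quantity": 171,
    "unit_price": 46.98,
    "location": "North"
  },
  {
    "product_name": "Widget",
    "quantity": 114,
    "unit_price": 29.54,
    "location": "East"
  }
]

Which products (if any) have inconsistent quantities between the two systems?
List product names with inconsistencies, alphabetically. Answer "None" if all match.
Gear, Nut

Schema mappings:
- "item_name" (warehouse_beta) = "product_name" (warehouse_alpha) = product name
- "stock_count" (warehouse_beta) = "quantity" (warehouse_alpha) = quantity

Comparison:
  Lever: 149 vs 149 - MATCH
  Gear: 60 vs 33 - MISMATCH
  Sprocket: 51 vs 51 - MATCH
  Nut: 148 vs 171 - MISMATCH
  Widget: 114 vs 114 - MATCH

Products with inconsistencies: Gear, Nut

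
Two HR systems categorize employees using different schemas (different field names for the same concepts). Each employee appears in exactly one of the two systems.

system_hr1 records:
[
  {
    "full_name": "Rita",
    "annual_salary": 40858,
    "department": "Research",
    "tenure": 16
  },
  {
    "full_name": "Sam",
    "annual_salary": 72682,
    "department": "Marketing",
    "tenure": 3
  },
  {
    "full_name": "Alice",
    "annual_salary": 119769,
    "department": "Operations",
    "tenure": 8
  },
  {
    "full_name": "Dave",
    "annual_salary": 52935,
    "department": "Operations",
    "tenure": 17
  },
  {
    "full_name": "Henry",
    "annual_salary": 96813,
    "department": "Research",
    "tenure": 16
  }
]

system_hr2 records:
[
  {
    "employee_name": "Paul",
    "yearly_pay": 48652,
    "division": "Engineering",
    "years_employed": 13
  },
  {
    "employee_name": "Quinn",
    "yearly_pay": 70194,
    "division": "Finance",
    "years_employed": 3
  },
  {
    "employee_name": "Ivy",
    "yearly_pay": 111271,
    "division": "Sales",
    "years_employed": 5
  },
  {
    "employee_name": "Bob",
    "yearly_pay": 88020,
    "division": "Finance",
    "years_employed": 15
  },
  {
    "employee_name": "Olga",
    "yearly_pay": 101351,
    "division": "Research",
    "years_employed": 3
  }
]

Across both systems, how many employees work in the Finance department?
2

Schema mapping: "department" (system_hr1) = "division" (system_hr2) = department

Finance employees in system_hr1: 0
Finance employees in system_hr2: 2

Total in Finance: 0 + 2 = 2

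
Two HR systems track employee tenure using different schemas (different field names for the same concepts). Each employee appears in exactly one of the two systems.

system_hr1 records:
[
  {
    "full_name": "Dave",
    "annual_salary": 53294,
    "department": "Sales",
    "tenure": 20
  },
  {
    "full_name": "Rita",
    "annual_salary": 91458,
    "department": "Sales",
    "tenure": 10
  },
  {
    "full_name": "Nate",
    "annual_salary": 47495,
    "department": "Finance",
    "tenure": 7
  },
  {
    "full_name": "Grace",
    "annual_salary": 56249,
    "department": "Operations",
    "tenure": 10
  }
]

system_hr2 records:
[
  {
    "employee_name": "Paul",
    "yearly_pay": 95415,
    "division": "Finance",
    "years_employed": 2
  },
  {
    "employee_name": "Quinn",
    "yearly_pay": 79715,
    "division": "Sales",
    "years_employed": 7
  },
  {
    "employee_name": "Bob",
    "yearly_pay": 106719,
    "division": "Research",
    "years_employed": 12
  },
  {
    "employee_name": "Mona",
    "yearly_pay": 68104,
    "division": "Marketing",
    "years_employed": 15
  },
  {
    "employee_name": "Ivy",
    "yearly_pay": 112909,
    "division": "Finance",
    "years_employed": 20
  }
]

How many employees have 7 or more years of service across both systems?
8

Reconcile schemas: "tenure" (system_hr1) = "years_employed" (system_hr2) = years of service

From system_hr1: 4 employees with >= 7 years
From system_hr2: 4 employees with >= 7 years

Total: 4 + 4 = 8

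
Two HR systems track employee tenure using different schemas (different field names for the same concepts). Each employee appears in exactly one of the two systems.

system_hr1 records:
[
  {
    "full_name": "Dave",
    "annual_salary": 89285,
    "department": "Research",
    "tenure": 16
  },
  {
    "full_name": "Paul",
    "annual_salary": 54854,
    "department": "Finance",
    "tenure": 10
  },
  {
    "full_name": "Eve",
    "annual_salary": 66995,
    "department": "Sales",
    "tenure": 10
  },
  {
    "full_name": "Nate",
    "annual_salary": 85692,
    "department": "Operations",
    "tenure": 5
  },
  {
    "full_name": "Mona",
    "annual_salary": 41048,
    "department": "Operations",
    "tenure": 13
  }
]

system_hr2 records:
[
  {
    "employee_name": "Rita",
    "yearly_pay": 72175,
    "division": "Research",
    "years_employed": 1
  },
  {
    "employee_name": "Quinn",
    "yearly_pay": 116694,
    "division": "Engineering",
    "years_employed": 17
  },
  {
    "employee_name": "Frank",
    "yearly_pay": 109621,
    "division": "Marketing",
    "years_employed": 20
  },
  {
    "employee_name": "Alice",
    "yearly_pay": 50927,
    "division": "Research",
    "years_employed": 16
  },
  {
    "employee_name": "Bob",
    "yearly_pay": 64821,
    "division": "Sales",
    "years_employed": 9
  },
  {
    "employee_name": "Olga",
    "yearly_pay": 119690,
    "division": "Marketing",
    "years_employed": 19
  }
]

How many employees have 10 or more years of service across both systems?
8

Reconcile schemas: "tenure" (system_hr1) = "years_employed" (system_hr2) = years of service

From system_hr1: 4 employees with >= 10 years
From system_hr2: 4 employees with >= 10 years

Total: 4 + 4 = 8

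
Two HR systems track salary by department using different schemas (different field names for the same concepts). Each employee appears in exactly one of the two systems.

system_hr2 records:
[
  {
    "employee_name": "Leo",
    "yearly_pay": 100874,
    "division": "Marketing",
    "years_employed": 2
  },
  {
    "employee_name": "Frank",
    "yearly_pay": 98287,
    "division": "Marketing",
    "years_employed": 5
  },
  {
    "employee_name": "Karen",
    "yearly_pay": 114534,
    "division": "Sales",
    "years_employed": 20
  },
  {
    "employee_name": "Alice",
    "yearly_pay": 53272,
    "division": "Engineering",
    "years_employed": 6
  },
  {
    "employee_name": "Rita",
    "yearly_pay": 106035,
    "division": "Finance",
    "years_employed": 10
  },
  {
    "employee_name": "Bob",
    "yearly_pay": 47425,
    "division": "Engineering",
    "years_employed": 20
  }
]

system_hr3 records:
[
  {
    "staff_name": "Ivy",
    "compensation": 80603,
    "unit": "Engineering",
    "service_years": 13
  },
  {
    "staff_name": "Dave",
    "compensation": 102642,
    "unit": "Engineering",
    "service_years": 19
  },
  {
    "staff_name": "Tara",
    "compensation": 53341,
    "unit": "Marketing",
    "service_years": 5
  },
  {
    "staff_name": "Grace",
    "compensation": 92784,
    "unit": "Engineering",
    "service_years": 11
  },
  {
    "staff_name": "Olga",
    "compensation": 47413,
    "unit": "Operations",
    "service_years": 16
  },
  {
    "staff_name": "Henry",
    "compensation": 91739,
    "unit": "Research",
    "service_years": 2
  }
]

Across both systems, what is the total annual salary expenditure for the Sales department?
114534

Schema mappings:
- "division" (system_hr2) = "unit" (system_hr3) = department
- "yearly_pay" (system_hr2) = "compensation" (system_hr3) = salary

Sales salaries from system_hr2: 114534
Sales salaries from system_hr3: 0

Total: 114534 + 0 = 114534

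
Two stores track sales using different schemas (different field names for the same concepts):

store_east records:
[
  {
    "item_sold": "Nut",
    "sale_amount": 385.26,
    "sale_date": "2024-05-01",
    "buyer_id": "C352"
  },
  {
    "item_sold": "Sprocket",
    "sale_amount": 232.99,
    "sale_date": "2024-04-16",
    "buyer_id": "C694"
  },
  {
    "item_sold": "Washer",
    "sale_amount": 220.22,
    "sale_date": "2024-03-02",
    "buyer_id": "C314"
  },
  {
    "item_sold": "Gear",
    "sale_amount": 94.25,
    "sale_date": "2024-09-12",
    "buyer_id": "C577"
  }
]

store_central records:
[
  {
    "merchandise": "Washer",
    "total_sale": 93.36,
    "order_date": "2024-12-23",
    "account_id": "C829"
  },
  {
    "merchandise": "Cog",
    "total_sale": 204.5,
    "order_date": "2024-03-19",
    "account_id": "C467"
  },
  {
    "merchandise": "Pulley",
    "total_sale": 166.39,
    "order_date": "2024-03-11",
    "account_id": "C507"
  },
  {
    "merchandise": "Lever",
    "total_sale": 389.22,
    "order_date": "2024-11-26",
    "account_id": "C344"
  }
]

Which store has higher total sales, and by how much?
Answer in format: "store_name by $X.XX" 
store_east by $79.25

Schema mapping: "sale_amount" (store_east) = "total_sale" (store_central) = sale amount

Total for store_east: 932.72
Total for store_central: 853.47

Difference: |932.72 - 853.47| = 79.25
store_east has higher sales by $79.25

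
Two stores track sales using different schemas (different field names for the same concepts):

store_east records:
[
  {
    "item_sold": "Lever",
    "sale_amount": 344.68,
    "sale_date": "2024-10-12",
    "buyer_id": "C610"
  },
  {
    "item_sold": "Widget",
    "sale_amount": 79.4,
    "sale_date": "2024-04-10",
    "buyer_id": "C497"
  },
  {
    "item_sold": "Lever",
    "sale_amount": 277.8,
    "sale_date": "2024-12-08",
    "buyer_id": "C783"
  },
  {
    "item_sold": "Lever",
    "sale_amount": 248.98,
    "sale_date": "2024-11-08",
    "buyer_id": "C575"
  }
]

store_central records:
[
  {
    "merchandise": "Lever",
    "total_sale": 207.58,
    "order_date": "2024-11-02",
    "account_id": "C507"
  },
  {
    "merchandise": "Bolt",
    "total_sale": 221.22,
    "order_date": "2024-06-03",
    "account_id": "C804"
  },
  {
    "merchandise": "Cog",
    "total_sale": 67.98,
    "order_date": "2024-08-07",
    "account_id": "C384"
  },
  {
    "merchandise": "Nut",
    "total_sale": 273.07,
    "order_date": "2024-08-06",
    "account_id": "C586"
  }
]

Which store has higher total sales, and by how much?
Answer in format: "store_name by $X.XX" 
store_east by $181.01

Schema mapping: "sale_amount" (store_east) = "total_sale" (store_central) = sale amount

Total for store_east: 950.86
Total for store_central: 769.85

Difference: |950.86 - 769.85| = 181.01
store_east has higher sales by $181.01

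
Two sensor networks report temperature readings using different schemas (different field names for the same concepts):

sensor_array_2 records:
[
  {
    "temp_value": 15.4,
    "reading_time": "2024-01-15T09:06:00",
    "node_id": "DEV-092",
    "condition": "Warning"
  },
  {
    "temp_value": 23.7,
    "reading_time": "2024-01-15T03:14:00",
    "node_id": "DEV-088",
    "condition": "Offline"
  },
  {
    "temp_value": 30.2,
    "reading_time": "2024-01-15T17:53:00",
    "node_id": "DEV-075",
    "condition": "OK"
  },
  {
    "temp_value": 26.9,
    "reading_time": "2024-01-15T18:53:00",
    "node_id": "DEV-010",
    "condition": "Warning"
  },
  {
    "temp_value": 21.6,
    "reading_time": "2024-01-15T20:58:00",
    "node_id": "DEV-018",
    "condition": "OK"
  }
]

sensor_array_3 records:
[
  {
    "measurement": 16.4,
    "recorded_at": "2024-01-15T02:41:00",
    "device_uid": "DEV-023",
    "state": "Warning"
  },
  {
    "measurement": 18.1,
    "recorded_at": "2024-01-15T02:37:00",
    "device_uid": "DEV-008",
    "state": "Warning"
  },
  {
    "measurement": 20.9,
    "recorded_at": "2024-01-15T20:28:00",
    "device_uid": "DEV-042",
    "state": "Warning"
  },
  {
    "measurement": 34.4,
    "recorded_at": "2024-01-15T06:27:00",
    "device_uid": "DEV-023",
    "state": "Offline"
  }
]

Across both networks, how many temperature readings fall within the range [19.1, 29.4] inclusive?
4

Schema mapping: "temp_value" (sensor_array_2) = "measurement" (sensor_array_3) = temperature

Readings in [19.1, 29.4] from sensor_array_2: 3
Readings in [19.1, 29.4] from sensor_array_3: 1

Total count: 3 + 1 = 4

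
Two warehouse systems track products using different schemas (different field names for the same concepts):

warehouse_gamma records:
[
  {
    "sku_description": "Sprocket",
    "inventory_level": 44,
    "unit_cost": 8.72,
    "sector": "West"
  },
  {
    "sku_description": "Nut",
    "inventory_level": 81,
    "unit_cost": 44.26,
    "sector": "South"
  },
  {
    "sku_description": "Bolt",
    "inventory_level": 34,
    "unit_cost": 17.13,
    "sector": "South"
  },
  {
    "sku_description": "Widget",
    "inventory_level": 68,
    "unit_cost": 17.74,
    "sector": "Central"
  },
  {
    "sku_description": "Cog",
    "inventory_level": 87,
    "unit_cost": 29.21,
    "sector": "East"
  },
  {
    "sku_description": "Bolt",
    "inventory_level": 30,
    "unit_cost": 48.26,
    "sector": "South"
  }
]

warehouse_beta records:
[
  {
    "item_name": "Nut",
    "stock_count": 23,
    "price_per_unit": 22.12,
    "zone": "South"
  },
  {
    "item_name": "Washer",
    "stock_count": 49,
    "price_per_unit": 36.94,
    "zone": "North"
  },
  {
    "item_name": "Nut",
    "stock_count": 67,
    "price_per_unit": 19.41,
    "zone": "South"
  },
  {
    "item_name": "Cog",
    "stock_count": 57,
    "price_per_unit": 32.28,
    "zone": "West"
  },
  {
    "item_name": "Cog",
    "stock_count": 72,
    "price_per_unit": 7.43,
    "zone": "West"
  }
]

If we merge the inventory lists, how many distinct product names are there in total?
6

Schema mapping: "sku_description" (warehouse_gamma) = "item_name" (warehouse_beta) = product name

Products in warehouse_gamma: ['Bolt', 'Cog', 'Nut', 'Sprocket', 'Widget']
Products in warehouse_beta: ['Cog', 'Nut', 'Washer']

Union (unique products): ['Bolt', 'Cog', 'Nut', 'Sprocket', 'Washer', 'Widget']
Count: 6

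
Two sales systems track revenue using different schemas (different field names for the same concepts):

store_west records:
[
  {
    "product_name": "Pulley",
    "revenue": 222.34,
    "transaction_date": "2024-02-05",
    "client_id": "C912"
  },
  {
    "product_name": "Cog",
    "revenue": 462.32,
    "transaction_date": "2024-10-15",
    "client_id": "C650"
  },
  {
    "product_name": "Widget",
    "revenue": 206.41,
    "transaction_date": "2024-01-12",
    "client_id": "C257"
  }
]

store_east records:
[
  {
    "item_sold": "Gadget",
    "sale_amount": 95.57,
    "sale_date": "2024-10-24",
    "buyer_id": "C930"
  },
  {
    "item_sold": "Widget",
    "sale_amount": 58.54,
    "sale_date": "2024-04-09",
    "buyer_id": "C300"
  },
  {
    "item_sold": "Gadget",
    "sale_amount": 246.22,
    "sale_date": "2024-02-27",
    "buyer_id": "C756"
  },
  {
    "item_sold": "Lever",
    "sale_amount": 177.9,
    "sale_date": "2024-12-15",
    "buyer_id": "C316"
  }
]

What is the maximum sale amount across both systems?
462.32

Reconcile: "revenue" (store_west) = "sale_amount" (store_east) = sale amount

Maximum in store_west: 462.32
Maximum in store_east: 246.22

Overall maximum: max(462.32, 246.22) = 462.32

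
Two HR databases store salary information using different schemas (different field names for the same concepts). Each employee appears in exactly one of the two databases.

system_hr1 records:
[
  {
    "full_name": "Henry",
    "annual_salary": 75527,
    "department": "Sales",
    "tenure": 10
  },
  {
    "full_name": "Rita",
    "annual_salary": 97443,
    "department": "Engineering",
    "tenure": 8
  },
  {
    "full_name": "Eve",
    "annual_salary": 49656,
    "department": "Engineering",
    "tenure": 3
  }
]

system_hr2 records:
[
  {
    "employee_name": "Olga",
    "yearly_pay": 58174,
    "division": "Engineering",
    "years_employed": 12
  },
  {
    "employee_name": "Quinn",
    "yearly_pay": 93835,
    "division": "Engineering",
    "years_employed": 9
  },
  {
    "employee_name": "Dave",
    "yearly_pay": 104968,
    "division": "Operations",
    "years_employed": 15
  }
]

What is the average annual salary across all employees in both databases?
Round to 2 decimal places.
79933.83

Schema mapping: "annual_salary" (system_hr1) = "yearly_pay" (system_hr2) = annual salary

All salaries: [75527, 97443, 49656, 58174, 93835, 104968]
Sum: 479603
Count: 6
Average: 479603 / 6 = 79933.83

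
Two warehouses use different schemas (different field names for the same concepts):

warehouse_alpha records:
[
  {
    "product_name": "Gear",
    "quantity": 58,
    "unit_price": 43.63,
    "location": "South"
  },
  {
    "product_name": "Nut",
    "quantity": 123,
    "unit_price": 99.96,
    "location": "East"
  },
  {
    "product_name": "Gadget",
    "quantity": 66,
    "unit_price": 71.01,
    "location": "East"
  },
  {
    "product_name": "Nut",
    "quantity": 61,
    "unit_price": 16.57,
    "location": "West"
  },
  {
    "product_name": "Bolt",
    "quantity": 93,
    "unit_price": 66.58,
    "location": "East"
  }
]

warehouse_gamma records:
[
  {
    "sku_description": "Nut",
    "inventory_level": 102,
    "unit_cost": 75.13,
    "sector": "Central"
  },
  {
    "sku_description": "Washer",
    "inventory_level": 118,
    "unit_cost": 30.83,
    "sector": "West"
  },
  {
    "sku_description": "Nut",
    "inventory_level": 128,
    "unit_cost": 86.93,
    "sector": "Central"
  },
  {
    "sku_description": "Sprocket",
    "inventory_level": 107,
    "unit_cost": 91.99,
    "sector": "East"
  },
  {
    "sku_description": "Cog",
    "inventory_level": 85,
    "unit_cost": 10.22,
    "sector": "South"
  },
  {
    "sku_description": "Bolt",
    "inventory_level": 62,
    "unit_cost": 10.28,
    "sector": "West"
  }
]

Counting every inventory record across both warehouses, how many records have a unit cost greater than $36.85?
7

Schema mapping: "unit_price" (warehouse_alpha) = "unit_cost" (warehouse_gamma) = unit cost

Records > $36.85 in warehouse_alpha: 4
Records > $36.85 in warehouse_gamma: 3

Total count: 4 + 3 = 7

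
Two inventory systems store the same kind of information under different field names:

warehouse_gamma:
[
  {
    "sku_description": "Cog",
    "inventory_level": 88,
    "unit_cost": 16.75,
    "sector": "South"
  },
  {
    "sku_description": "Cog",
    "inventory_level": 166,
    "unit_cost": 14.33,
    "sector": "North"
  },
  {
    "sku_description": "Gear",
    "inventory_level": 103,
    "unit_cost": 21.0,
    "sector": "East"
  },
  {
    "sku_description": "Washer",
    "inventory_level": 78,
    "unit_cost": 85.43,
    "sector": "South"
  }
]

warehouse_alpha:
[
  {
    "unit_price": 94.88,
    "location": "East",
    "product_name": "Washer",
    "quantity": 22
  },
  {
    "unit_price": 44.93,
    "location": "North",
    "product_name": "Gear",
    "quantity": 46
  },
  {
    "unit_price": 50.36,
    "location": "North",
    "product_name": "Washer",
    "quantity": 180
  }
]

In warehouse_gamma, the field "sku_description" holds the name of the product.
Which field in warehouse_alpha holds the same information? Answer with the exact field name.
product_name

In warehouse_gamma, "sku_description" holds the name of the product.
The fields in warehouse_alpha are: "unit_price", "location", "product_name", "quantity".
"product_name" is the match: the name refers to the same concept and its values are product-name strings (e.g. 'Gear', 'Washer').
The other fields ("unit_price", "location", "quantity") hold different kinds of data.

So "sku_description" in warehouse_gamma corresponds to "product_name" in warehouse_alpha.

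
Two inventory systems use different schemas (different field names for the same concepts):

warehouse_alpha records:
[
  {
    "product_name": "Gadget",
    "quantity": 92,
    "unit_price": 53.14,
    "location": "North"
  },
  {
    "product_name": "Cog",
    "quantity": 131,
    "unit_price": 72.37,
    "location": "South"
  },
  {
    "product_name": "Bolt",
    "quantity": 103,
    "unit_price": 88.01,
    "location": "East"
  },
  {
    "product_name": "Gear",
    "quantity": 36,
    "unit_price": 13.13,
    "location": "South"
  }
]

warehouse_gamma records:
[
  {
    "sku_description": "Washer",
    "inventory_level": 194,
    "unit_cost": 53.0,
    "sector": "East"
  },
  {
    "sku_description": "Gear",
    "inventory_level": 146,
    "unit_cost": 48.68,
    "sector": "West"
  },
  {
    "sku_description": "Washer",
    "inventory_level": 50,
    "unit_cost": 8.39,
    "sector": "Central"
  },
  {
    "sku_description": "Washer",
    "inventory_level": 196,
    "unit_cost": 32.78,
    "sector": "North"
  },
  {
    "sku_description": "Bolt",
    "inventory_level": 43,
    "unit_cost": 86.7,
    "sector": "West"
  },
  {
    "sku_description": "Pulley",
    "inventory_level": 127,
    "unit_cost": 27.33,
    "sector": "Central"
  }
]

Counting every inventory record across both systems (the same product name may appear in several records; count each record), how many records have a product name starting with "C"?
1

Schema mapping: "product_name" (warehouse_alpha) = "sku_description" (warehouse_gamma) = product name

Records with product name starting with "C" in warehouse_alpha: 1
Records with product name starting with "C" in warehouse_gamma: 0

Total: 1 + 0 = 1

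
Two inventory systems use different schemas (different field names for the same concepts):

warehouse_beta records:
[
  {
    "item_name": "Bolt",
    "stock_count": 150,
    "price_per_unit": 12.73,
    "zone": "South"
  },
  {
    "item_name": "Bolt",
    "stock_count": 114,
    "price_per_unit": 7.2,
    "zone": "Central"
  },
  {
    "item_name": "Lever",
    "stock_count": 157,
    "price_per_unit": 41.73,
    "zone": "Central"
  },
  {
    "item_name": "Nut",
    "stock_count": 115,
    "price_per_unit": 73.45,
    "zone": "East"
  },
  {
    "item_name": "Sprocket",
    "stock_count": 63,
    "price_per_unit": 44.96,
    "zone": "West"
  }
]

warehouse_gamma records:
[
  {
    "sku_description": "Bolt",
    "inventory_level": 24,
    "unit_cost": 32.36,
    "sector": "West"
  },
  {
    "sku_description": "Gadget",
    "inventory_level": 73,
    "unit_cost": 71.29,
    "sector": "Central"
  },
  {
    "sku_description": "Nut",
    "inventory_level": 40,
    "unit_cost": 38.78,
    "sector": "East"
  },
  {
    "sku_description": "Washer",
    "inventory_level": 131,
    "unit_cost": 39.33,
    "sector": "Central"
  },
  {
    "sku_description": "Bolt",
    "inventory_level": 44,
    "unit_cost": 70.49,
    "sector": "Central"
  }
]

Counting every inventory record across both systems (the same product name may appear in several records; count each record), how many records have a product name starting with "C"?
0

Schema mapping: "item_name" (warehouse_beta) = "sku_description" (warehouse_gamma) = product name

Records with product name starting with "C" in warehouse_beta: 0
Records with product name starting with "C" in warehouse_gamma: 0

Total: 0 + 0 = 0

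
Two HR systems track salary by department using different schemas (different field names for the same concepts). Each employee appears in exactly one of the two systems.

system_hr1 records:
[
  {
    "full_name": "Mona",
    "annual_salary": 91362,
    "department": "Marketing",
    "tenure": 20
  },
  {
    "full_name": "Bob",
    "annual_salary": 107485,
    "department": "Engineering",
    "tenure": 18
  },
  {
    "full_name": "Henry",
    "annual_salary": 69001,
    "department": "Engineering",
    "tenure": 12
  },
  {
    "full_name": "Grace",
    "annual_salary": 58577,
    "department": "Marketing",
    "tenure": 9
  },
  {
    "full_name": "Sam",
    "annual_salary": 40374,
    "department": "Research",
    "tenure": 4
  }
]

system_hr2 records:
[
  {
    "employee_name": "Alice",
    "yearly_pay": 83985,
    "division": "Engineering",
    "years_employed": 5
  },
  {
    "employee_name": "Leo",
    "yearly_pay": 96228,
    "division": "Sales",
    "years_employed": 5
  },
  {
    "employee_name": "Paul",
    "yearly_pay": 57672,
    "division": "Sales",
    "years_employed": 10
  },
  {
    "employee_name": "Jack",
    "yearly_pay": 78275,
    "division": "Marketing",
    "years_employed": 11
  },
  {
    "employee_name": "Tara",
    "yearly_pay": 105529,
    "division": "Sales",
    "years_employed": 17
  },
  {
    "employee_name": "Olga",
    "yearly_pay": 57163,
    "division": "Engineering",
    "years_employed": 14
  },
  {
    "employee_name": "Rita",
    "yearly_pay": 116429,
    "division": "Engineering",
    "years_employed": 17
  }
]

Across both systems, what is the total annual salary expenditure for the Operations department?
0

Schema mappings:
- "department" (system_hr1) = "division" (system_hr2) = department
- "annual_salary" (system_hr1) = "yearly_pay" (system_hr2) = salary

Operations salaries from system_hr1: 0
Operations salaries from system_hr2: 0

Total: 0 + 0 = 0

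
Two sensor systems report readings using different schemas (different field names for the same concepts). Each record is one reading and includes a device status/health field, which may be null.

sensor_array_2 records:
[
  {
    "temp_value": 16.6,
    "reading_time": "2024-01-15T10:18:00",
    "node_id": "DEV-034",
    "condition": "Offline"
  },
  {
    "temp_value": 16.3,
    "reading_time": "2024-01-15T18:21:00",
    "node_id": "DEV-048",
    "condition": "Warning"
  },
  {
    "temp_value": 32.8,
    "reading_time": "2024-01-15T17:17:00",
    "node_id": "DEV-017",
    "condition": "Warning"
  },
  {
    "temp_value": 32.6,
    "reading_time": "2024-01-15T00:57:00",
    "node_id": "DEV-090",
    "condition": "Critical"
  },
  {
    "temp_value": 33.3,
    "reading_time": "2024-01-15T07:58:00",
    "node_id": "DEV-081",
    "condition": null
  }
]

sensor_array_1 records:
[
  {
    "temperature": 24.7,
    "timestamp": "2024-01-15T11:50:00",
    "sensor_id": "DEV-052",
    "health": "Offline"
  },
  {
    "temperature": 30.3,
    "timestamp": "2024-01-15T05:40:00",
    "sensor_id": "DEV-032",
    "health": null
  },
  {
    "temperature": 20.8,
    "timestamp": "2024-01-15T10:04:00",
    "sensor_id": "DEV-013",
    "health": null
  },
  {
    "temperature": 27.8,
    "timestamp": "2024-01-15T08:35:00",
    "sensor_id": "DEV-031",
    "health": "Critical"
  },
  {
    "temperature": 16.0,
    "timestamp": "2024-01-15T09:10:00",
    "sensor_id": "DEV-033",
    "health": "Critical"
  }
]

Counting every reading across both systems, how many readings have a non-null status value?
7

Schema mapping: "condition" (sensor_array_2) = "health" (sensor_array_1) = status

Non-null in sensor_array_2: 4
Non-null in sensor_array_1: 3

Total non-null: 4 + 3 = 7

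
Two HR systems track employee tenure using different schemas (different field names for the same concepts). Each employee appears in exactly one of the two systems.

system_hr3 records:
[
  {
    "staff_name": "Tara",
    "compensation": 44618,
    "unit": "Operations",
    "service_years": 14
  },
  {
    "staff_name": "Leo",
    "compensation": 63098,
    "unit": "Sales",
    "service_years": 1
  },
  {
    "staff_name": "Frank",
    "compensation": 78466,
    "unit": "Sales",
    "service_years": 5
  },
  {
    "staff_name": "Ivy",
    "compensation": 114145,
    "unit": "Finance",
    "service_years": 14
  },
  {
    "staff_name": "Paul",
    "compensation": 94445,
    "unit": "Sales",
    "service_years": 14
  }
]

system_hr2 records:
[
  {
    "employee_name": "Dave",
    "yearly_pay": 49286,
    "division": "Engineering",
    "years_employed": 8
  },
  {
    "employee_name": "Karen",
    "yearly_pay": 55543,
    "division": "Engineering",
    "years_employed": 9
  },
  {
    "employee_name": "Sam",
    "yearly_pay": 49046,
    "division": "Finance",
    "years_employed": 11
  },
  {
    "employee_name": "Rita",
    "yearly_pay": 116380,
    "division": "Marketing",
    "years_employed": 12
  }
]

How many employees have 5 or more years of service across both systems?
8

Reconcile schemas: "service_years" (system_hr3) = "years_employed" (system_hr2) = years of service

From system_hr3: 4 employees with >= 5 years
From system_hr2: 4 employees with >= 5 years

Total: 4 + 4 = 8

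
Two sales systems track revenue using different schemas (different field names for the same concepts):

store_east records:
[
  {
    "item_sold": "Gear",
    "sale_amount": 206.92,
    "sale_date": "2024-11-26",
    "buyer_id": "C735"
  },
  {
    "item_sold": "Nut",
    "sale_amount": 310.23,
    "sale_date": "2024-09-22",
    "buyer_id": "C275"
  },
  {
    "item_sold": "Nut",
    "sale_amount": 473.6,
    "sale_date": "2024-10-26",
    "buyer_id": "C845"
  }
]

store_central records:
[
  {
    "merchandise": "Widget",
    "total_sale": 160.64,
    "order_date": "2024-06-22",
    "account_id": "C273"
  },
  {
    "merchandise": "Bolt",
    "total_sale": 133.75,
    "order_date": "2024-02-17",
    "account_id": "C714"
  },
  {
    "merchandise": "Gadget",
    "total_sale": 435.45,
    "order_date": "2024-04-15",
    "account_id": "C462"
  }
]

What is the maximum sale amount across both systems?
473.6

Reconcile: "sale_amount" (store_east) = "total_sale" (store_central) = sale amount

Maximum in store_east: 473.6
Maximum in store_central: 435.45

Overall maximum: max(473.6, 435.45) = 473.6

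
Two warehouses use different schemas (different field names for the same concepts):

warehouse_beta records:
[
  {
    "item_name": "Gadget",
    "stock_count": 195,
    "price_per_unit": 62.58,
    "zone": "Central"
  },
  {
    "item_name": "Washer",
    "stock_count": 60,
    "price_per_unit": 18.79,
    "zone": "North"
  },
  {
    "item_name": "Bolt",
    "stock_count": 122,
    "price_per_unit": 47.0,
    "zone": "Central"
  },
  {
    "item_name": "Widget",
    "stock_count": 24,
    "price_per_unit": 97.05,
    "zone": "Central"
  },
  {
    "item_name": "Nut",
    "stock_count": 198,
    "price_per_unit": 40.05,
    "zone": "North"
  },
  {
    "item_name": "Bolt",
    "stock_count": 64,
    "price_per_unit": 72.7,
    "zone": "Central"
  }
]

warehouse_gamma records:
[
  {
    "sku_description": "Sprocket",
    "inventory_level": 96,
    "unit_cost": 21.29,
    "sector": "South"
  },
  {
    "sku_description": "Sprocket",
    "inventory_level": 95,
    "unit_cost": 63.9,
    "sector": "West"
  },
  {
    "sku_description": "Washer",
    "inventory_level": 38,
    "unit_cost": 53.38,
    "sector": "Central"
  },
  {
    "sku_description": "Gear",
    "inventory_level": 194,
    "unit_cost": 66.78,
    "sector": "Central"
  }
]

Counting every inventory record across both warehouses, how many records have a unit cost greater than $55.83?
5

Schema mapping: "price_per_unit" (warehouse_beta) = "unit_cost" (warehouse_gamma) = unit cost

Records > $55.83 in warehouse_beta: 3
Records > $55.83 in warehouse_gamma: 2

Total count: 3 + 2 = 5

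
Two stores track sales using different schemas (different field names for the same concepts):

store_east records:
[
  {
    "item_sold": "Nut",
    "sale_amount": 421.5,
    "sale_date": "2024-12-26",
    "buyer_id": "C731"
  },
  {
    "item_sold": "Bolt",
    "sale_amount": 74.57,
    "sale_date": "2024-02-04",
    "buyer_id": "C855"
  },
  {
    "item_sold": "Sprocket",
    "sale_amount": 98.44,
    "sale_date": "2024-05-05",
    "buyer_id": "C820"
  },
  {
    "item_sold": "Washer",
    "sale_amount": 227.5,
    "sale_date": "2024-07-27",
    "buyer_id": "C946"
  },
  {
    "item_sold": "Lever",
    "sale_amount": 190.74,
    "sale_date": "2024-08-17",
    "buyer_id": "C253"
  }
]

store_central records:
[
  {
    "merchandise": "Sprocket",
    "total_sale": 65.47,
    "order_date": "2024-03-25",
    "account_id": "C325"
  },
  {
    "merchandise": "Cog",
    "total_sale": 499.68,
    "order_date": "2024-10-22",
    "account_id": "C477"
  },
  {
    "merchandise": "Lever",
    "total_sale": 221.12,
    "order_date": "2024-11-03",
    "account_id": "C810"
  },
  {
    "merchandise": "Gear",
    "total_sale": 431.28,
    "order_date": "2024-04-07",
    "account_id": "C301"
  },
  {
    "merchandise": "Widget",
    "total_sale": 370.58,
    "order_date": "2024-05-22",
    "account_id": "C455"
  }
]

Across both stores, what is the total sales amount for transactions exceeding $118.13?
2362.4

Schema mapping: "sale_amount" (store_east) = "total_sale" (store_central) = sale amount

Sum of sales > $118.13 in store_east: 839.74
Sum of sales > $118.13 in store_central: 1522.66

Total: 839.74 + 1522.66 = 2362.4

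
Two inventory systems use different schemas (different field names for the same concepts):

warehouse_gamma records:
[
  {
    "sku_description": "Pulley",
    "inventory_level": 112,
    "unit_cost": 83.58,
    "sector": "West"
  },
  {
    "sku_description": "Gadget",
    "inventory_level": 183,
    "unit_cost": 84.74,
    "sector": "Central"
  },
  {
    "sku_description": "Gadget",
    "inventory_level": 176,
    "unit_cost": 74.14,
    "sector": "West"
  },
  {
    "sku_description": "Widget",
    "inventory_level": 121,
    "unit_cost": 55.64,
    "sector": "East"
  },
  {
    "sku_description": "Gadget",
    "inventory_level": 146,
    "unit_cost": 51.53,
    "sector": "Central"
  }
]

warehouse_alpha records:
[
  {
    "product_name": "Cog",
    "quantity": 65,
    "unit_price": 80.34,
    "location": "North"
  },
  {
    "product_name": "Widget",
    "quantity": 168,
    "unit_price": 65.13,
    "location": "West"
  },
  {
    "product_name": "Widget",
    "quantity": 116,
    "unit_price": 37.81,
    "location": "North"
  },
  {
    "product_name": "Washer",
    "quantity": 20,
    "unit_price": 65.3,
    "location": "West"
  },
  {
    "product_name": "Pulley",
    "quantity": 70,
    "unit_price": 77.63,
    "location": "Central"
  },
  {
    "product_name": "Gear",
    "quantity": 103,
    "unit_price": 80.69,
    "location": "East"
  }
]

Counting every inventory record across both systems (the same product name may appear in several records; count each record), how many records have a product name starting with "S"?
0

Schema mapping: "sku_description" (warehouse_gamma) = "product_name" (warehouse_alpha) = product name

Records with product name starting with "S" in warehouse_gamma: 0
Records with product name starting with "S" in warehouse_alpha: 0

Total: 0 + 0 = 0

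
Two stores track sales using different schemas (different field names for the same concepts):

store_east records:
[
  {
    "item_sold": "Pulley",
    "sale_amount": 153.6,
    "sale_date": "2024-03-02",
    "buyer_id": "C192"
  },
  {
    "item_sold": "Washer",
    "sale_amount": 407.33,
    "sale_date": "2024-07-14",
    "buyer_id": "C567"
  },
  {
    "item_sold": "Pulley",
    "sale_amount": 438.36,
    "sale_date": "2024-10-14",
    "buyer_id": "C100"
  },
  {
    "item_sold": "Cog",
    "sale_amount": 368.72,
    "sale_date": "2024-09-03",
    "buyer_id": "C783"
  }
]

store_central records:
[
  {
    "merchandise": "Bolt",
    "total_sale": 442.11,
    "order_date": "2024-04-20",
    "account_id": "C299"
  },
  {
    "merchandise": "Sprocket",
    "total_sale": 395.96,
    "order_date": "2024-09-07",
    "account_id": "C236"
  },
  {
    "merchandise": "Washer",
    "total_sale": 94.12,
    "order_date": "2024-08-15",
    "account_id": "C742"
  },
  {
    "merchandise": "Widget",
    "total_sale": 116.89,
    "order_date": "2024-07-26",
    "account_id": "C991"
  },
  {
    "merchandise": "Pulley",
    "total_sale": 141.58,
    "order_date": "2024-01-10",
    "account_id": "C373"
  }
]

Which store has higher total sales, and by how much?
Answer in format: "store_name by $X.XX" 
store_east by $177.35

Schema mapping: "sale_amount" (store_east) = "total_sale" (store_central) = sale amount

Total for store_east: 1368.01
Total for store_central: 1190.66

Difference: |1368.01 - 1190.66| = 177.35
store_east has higher sales by $177.35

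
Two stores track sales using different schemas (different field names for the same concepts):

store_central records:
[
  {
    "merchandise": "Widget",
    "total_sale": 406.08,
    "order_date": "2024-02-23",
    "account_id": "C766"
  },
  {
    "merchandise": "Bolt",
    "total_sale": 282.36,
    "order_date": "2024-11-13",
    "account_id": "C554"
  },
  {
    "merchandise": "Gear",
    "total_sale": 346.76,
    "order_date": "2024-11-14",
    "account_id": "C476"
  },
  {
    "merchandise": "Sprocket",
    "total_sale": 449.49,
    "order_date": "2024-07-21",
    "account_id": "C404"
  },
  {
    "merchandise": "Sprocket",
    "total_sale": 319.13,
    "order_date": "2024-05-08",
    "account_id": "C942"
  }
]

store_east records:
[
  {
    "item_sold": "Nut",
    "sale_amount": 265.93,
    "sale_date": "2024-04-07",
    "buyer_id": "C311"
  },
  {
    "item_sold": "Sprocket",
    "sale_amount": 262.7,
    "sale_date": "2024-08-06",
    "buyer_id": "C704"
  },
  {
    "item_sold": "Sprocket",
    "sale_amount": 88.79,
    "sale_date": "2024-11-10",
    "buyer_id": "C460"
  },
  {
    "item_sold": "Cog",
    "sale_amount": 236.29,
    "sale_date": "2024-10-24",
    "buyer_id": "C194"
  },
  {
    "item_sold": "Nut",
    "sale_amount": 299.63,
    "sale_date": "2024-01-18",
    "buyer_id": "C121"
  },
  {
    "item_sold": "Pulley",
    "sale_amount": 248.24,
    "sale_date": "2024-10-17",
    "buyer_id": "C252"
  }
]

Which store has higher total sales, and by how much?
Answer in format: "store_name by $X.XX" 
store_central by $402.24

Schema mapping: "total_sale" (store_central) = "sale_amount" (store_east) = sale amount

Total for store_central: 1803.82
Total for store_east: 1401.58

Difference: |1803.82 - 1401.58| = 402.24
store_central has higher sales by $402.24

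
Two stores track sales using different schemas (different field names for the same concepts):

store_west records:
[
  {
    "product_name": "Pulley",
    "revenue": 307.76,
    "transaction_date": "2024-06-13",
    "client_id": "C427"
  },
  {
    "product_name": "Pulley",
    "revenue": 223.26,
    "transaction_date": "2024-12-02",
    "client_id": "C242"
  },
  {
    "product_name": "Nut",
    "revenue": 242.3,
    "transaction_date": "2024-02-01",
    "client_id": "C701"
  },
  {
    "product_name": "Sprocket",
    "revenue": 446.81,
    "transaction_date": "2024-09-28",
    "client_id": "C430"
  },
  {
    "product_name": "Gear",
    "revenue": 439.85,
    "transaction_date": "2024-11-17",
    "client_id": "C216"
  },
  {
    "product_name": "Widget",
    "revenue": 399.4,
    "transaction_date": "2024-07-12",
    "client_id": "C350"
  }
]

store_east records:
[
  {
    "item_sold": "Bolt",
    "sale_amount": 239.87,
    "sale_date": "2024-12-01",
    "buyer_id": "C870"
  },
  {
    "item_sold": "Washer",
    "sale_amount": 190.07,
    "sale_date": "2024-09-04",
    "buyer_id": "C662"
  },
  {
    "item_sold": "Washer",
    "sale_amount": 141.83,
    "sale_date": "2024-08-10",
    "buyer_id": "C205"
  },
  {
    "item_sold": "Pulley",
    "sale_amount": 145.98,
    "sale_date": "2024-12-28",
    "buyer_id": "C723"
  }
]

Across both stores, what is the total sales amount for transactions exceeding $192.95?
2299.25

Schema mapping: "revenue" (store_west) = "sale_amount" (store_east) = sale amount

Sum of sales > $192.95 in store_west: 2059.38
Sum of sales > $192.95 in store_east: 239.87

Total: 2059.38 + 239.87 = 2299.25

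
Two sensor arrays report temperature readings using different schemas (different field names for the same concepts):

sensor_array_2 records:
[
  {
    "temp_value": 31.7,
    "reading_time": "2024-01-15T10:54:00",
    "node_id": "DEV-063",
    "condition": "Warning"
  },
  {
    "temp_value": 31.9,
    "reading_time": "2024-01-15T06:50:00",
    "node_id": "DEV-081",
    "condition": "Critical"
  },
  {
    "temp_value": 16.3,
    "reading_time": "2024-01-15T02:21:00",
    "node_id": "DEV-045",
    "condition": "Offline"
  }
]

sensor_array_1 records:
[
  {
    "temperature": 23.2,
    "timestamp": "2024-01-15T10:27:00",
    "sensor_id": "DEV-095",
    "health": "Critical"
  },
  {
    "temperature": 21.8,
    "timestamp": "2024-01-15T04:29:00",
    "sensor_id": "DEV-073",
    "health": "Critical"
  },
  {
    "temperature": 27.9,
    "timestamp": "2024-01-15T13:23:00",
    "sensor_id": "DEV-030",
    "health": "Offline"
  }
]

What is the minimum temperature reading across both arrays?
16.3

Schema mapping: "temp_value" (sensor_array_2) = "temperature" (sensor_array_1) = temperature reading

Minimum in sensor_array_2: 16.3
Minimum in sensor_array_1: 21.8

Overall minimum: min(16.3, 21.8) = 16.3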